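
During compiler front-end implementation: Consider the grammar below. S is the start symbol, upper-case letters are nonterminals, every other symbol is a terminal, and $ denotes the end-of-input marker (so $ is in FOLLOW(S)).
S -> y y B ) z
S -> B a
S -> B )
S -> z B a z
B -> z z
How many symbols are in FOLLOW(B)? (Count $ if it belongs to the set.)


S is the start symbol and does not occur in any rule body, so FOLLOW(S) = {$}.
Examining every occurrence of B in a rule body:
  S -> y y B ) z : B is followed by terminal ')' -> add ')'
  S -> B a : B is followed by terminal 'a' -> add 'a'
  S -> B ) : B is followed by terminal ')' -> add ')' (already in the set)
  S -> z B a z : B is followed by terminal 'a' -> add 'a' (already in the set)
  B -> z z : B does not occur in the body -> contributes nothing
FOLLOW(B) = {), a}
Count: 2

2


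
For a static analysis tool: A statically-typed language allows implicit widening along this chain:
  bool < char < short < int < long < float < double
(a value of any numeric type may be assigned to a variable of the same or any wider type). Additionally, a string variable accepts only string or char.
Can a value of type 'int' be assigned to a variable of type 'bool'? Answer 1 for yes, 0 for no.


Target variable type: bool
Source value type: int
Numeric ranks: int=3, bool=0
Widening allowed iff rank(source) <= rank(target): 3 <= 0? No
Result: 0

0


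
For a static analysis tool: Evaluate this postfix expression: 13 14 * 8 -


Processing tokens left to right:
Push 13, Push 14
Pop 13 and 14, compute 13 * 14 = 182, push 182
Push 8
Pop 182 and 8, compute 182 - 8 = 174, push 174
Stack result: 174

174


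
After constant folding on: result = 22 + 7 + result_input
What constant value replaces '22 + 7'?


Identifying constant sub-expression:
  Original: result = 22 + 7 + result_input
  22 and 7 are both compile-time constants
  Evaluating: 22 + 7 = 29
  After folding: result = 29 + result_input

29


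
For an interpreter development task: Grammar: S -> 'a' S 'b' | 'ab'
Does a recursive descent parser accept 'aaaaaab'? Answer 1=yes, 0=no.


Grammar accepts strings of the form a^n b^n (n >= 1)
Word: 'aaaaaab'
Counting: 6 a's and 1 b's
Check: 6 == 1? No
Mismatch: a-count != b-count
Rejected

0


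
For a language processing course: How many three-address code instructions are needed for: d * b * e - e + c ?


Expression: d * b * e - e + c
Generating three-address code (respecting * over +/- precedence):
  Instruction 1: t1 = d * b
  Instruction 2: t2 = t1 * e
  Instruction 3: t3 = t2 - e
  Instruction 4: t4 = t3 + c
Total instructions: 4

4


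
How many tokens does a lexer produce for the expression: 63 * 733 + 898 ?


Scanning '63 * 733 + 898'
Token 1: '63' -> integer_literal
Token 2: '*' -> operator
Token 3: '733' -> integer_literal
Token 4: '+' -> operator
Token 5: '898' -> integer_literal
Total tokens: 5

5


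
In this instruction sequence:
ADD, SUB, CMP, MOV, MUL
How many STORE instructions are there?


Scanning instruction sequence for STORE:
  Position 1: ADD
  Position 2: SUB
  Position 3: CMP
  Position 4: MOV
  Position 5: MUL
Matches at positions: []
Total STORE count: 0

0


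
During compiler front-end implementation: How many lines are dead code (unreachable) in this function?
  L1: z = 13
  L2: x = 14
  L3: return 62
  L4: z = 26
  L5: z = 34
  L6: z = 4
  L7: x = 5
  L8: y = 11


Analyzing control flow:
  L1: reachable (before return)
  L2: reachable (before return)
  L3: reachable (return statement)
  L4: DEAD (after return at L3)
  L5: DEAD (after return at L3)
  L6: DEAD (after return at L3)
  L7: DEAD (after return at L3)
  L8: DEAD (after return at L3)
Return at L3, total lines = 8
Dead lines: L4 through L8
Count: 5

5


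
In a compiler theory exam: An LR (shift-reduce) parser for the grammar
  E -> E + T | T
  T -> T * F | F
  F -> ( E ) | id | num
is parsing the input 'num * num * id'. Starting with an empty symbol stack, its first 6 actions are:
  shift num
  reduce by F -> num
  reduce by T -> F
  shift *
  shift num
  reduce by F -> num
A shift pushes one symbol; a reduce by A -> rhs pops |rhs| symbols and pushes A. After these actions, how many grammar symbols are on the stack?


Tracking the symbol stack through each action:
  Action 1: shift 'num' : push -> stack = [num] (size 1)
  Action 2: reduce by F -> num : pop 1, push F -> stack = [F] (size 1)
  Action 3: reduce by T -> F : pop 1, push T -> stack = [T] (size 1)
  Action 4: shift '*' : push -> stack = [T, *] (size 2)
  Action 5: shift 'num' : push -> stack = [T, *, num] (size 3)
  Action 6: reduce by F -> num : pop 1, push F -> stack = [T, *, F] (size 3)
Final stack size: 3

3


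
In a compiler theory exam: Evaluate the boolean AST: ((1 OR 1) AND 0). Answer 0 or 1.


Step 1: Evaluate inner node
  1 OR 1 = 1
Step 2: Evaluate root node
  1 AND 0 = 0

0


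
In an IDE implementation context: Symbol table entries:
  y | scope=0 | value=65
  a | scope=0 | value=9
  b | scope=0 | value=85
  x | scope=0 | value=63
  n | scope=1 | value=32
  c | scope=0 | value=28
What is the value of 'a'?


Searching symbol table for 'a':
  y | scope=0 | value=65
  a | scope=0 | value=9 <- MATCH
  b | scope=0 | value=85
  x | scope=0 | value=63
  n | scope=1 | value=32
  c | scope=0 | value=28
Found 'a' at scope 0 with value 9

9


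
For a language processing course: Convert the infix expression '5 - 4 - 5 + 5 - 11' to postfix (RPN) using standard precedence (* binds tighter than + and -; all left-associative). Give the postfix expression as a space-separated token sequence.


Applying the shunting-yard algorithm:
  Operand 5 -> output
  Push '-' onto operator stack -> op-stack: [-]
  Operand 4 -> output
  See '-' (prec 1); top '-' (prec 1) >= it -> pop '-' to output
  Push '-' onto operator stack -> op-stack: [-]
  Operand 5 -> output
  See '+' (prec 1); top '-' (prec 1) >= it -> pop '-' to output
  Push '+' onto operator stack -> op-stack: [+]
  Operand 5 -> output
  See '-' (prec 1); top '+' (prec 1) >= it -> pop '+' to output
  Push '-' onto operator stack -> op-stack: [-]
  Operand 11 -> output
  End of input: pop '-' to output
Postfix result: 5 4 - 5 - 5 + 11 -

5 4 - 5 - 5 + 11 -


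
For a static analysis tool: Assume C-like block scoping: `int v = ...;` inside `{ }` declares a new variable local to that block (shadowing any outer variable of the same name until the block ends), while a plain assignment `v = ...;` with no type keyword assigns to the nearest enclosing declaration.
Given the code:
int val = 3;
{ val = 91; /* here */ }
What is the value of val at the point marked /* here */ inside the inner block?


Analyzing scoping rules:
Outer scope: declares val = 3
Inner block: 'val = 91;' has no type keyword, so it is an assignment to the outer val (no shadowing)
Inside the block, after the assignment -> 91
Result: 91

91


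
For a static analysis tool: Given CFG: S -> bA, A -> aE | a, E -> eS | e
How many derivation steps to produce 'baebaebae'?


Grammar: S -> bA, A -> aE | a, E -> eS | e
Deriving 'baebaebae':
Step 1: S -> bA => bA
Step 2: A -> aE => baE
Step 3: E -> eS => baeS
Step 4: S -> bA => baebA
Step 5: A -> aE => baebaE
Step 6: E -> eS => baebaeS
Step 7: S -> bA => baebaebA
Step 8: A -> aE => baebaebaE
Step 9: E -> e => baebaebae
Total derivation steps: 9

9


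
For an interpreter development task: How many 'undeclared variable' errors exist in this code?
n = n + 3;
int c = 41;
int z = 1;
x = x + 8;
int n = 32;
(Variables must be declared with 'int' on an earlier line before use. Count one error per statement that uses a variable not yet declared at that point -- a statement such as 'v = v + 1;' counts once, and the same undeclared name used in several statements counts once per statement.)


Scanning code line by line:
  Line 1: use 'n' -> ERROR (undeclared)
  Line 2: declare 'c' -> declared = ['c']
  Line 3: declare 'z' -> declared = ['c', 'z']
  Line 4: use 'x' -> ERROR (undeclared)
  Line 5: declare 'n' -> declared = ['c', 'n', 'z']
Total undeclared variable errors: 2

2


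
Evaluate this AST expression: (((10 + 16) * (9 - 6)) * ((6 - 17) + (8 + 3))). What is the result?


Expression: (((10 + 16) * (9 - 6)) * ((6 - 17) + (8 + 3)))
Evaluating step by step:
  10 + 16 = 26
  9 - 6 = 3
  26 * 3 = 78
  6 - 17 = -11
  8 + 3 = 11
  -11 + 11 = 0
  78 * 0 = 0
Result: 0

0


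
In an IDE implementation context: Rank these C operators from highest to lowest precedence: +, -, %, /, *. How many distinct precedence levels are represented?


Looking up precedence for each operator:
  + -> precedence 5
  - -> precedence 5
  % -> precedence 6
  / -> precedence 6
  * -> precedence 6
Sorted highest to lowest: %, /, *, +, -
Distinct precedence values: [6, 5]
Number of distinct levels: 2

2


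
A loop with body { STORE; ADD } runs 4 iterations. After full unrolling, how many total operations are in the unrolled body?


Loop body operations: STORE, ADD (2 ops per iteration)
Unrolling 4 iterations:
  Iteration 1: STORE, ADD (2 ops)
  Iteration 2: STORE, ADD (2 ops)
  Iteration 3: STORE, ADD (2 ops)
  Iteration 4: STORE, ADD (2 ops)
Total: 4 iterations * 2 ops/iter = 8 operations

8


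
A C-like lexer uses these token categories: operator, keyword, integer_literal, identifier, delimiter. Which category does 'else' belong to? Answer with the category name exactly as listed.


Token: 'else'
Checking categories:
  identifier: no
  integer_literal: no
  operator: no
  keyword: YES
  delimiter: no
Category: keyword

keyword


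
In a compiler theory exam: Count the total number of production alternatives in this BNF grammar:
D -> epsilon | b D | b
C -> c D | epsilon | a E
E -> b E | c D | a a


Counting alternatives per rule:
  D: 3 alternative(s)
  C: 3 alternative(s)
  E: 3 alternative(s)
Sum: 3 + 3 + 3 = 9

9


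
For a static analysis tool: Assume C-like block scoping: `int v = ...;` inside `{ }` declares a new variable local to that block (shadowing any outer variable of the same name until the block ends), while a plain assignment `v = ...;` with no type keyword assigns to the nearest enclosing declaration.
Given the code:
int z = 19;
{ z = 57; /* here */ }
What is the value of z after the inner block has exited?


Analyzing scoping rules:
Outer scope: declares z = 19
Inner block: 'z = 57;' has no type keyword, so it is an assignment to the outer z (no shadowing)
The assignment changed the outer variable itself, so the new value persists after the block -> 57
Result: 57

57


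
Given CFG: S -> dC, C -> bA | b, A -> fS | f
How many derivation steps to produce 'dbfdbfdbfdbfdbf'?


Grammar: S -> dC, C -> bA | b, A -> fS | f
Deriving 'dbfdbfdbfdbfdbf':
Step 1: S -> dC => dC
Step 2: C -> bA => dbA
Step 3: A -> fS => dbfS
Step 4: S -> dC => dbfdC
Step 5: C -> bA => dbfdbA
Step 6: A -> fS => dbfdbfS
Step 7: S -> dC => dbfdbfdC
Step 8: C -> bA => dbfdbfdbA
Step 9: A -> fS => dbfdbfdbfS
Step 10: S -> dC => dbfdbfdbfdC
Step 11: C -> bA => dbfdbfdbfdbA
Step 12: A -> fS => dbfdbfdbfdbfS
Step 13: S -> dC => dbfdbfdbfdbfdC
Step 14: C -> bA => dbfdbfdbfdbfdbA
Step 15: A -> f => dbfdbfdbfdbfdbf
Total derivation steps: 15

15


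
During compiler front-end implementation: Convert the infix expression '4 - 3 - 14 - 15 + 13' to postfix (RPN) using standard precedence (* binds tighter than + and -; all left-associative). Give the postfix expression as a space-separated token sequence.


Applying the shunting-yard algorithm:
  Operand 4 -> output
  Push '-' onto operator stack -> op-stack: [-]
  Operand 3 -> output
  See '-' (prec 1); top '-' (prec 1) >= it -> pop '-' to output
  Push '-' onto operator stack -> op-stack: [-]
  Operand 14 -> output
  See '-' (prec 1); top '-' (prec 1) >= it -> pop '-' to output
  Push '-' onto operator stack -> op-stack: [-]
  Operand 15 -> output
  See '+' (prec 1); top '-' (prec 1) >= it -> pop '-' to output
  Push '+' onto operator stack -> op-stack: [+]
  Operand 13 -> output
  End of input: pop '+' to output
Postfix result: 4 3 - 14 - 15 - 13 +

4 3 - 14 - 15 - 13 +


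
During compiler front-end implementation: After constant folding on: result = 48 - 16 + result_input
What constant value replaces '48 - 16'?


Identifying constant sub-expression:
  Original: result = 48 - 16 + result_input
  48 and 16 are both compile-time constants
  Evaluating: 48 - 16 = 32
  After folding: result = 32 + result_input

32


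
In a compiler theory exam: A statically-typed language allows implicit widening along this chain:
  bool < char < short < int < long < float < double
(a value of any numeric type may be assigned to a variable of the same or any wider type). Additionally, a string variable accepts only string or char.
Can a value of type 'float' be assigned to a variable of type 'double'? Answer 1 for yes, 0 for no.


Target variable type: double
Source value type: float
Numeric ranks: float=5, double=6
Widening allowed iff rank(source) <= rank(target): 5 <= 6? Yes
Result: 1

1


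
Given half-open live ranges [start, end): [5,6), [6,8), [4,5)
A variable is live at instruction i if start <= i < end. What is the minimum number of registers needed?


Live ranges:
  Var0: [5, 6)
  Var1: [6, 8)
  Var2: [4, 5)
Sweep-line events (position, delta, active):
  pos=4 start -> active=1
  pos=5 end -> active=0
  pos=5 start -> active=1
  pos=6 end -> active=0
  pos=6 start -> active=1
  pos=8 end -> active=0
Maximum simultaneous active: 1
Minimum registers needed: 1

1


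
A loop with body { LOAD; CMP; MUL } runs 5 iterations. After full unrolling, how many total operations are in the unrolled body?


Loop body operations: LOAD, CMP, MUL (3 ops per iteration)
Unrolling 5 iterations:
  Iteration 1: LOAD, CMP, MUL (3 ops)
  Iteration 2: LOAD, CMP, MUL (3 ops)
  Iteration 3: LOAD, CMP, MUL (3 ops)
  Iteration 4: LOAD, CMP, MUL (3 ops)
  Iteration 5: LOAD, CMP, MUL (3 ops)
Total: 5 iterations * 3 ops/iter = 15 operations

15


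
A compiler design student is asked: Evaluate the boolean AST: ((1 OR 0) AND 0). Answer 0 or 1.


Step 1: Evaluate inner node
  1 OR 0 = 1
Step 2: Evaluate root node
  1 AND 0 = 0

0


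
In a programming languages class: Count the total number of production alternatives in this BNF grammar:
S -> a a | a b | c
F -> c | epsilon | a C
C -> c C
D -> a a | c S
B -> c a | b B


Counting alternatives per rule:
  S: 3 alternative(s)
  F: 3 alternative(s)
  C: 1 alternative(s)
  D: 2 alternative(s)
  B: 2 alternative(s)
Sum: 3 + 3 + 1 + 2 + 2 = 11

11


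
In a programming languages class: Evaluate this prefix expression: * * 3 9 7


Parsing prefix expression: * * 3 9 7
Step 1: Innermost operation '* 3 9'
  3 * 9 = 27
Step 2: Outer operation '* [27] 7'
  27 * 7 = 189

189


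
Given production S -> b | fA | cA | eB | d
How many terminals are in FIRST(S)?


Production: S -> b | fA | cA | eB | d
Examining each alternative for leading terminals:
  S -> b : first terminal = 'b'
  S -> fA : first terminal = 'f'
  S -> cA : first terminal = 'c'
  S -> eB : first terminal = 'e'
  S -> d : first terminal = 'd'
FIRST(S) = {b, c, d, e, f}
Count: 5

5


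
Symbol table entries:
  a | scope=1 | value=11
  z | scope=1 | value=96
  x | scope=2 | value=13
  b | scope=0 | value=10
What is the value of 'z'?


Searching symbol table for 'z':
  a | scope=1 | value=11
  z | scope=1 | value=96 <- MATCH
  x | scope=2 | value=13
  b | scope=0 | value=10
Found 'z' at scope 1 with value 96

96


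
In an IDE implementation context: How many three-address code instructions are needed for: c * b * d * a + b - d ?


Expression: c * b * d * a + b - d
Generating three-address code (respecting * over +/- precedence):
  Instruction 1: t1 = c * b
  Instruction 2: t2 = t1 * d
  Instruction 3: t3 = t2 * a
  Instruction 4: t4 = t3 + b
  Instruction 5: t5 = t4 - d
Total instructions: 5

5


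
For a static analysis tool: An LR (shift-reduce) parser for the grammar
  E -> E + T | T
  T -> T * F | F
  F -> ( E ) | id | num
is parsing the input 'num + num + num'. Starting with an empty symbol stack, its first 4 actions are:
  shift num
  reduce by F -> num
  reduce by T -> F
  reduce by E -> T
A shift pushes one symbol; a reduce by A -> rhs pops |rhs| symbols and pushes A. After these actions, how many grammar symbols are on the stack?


Tracking the symbol stack through each action:
  Action 1: shift 'num' : push -> stack = [num] (size 1)
  Action 2: reduce by F -> num : pop 1, push F -> stack = [F] (size 1)
  Action 3: reduce by T -> F : pop 1, push T -> stack = [T] (size 1)
  Action 4: reduce by E -> T : pop 1, push E -> stack = [E] (size 1)
Final stack size: 1

1


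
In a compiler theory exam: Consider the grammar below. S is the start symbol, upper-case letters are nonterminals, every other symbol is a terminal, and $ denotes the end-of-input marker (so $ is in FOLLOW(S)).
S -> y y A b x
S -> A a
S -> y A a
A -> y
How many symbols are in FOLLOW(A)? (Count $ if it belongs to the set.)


S is the start symbol and does not occur in any rule body, so FOLLOW(S) = {$}.
Examining every occurrence of A in a rule body:
  S -> y y A b x : A is followed by terminal 'b' -> add 'b'
  S -> A a : A is followed by terminal 'a' -> add 'a'
  S -> y A a : A is followed by terminal 'a' -> add 'a' (already in the set)
  A -> y : A does not occur in the body -> contributes nothing
FOLLOW(A) = {a, b}
Count: 2

2


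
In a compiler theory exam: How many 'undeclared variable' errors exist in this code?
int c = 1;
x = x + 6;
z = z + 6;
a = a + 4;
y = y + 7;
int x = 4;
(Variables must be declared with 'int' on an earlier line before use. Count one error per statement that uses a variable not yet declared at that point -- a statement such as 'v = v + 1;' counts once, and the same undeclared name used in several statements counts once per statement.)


Scanning code line by line:
  Line 1: declare 'c' -> declared = ['c']
  Line 2: use 'x' -> ERROR (undeclared)
  Line 3: use 'z' -> ERROR (undeclared)
  Line 4: use 'a' -> ERROR (undeclared)
  Line 5: use 'y' -> ERROR (undeclared)
  Line 6: declare 'x' -> declared = ['c', 'x']
Total undeclared variable errors: 4

4


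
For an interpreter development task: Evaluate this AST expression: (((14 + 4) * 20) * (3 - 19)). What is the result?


Expression: (((14 + 4) * 20) * (3 - 19))
Evaluating step by step:
  14 + 4 = 18
  18 * 20 = 360
  3 - 19 = -16
  360 * -16 = -5760
Result: -5760

-5760


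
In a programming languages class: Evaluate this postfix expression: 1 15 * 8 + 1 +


Processing tokens left to right:
Push 1, Push 15
Pop 1 and 15, compute 1 * 15 = 15, push 15
Push 8
Pop 15 and 8, compute 15 + 8 = 23, push 23
Push 1
Pop 23 and 1, compute 23 + 1 = 24, push 24
Stack result: 24

24


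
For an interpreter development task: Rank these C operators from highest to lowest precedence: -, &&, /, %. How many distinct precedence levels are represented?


Looking up precedence for each operator:
  - -> precedence 5
  && -> precedence 2
  / -> precedence 6
  % -> precedence 6
Sorted highest to lowest: /, %, -, &&
Distinct precedence values: [6, 5, 2]
Number of distinct levels: 3

3


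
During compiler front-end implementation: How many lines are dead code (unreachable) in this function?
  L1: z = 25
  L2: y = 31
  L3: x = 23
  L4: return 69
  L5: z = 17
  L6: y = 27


Analyzing control flow:
  L1: reachable (before return)
  L2: reachable (before return)
  L3: reachable (before return)
  L4: reachable (return statement)
  L5: DEAD (after return at L4)
  L6: DEAD (after return at L4)
Return at L4, total lines = 6
Dead lines: L5 through L6
Count: 2

2


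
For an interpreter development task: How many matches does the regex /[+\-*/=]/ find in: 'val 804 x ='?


Pattern: /[+\-*/=]/ (operators)
Input: 'val 804 x ='
Scanning for matches:
  Match 1: '='
Total matches: 1

1


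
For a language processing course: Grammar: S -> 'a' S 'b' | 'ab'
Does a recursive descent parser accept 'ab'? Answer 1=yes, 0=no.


Grammar accepts strings of the form a^n b^n (n >= 1)
Word: 'ab'
Counting: 1 a's and 1 b's
Check: 1 == 1? Yes
Derivation (S -> aSb applied 0 time(s), then S -> ab): S => ab
Accepted

1


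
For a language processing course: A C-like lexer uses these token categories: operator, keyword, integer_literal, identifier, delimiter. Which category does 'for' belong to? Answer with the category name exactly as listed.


Token: 'for'
Checking categories:
  identifier: no
  integer_literal: no
  operator: no
  keyword: YES
  delimiter: no
Category: keyword

keyword


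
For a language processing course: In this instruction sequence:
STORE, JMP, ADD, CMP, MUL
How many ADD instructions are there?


Scanning instruction sequence for ADD:
  Position 1: STORE
  Position 2: JMP
  Position 3: ADD <- MATCH
  Position 4: CMP
  Position 5: MUL
Matches at positions: [3]
Total ADD count: 1

1


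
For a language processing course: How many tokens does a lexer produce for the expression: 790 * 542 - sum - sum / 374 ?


Scanning '790 * 542 - sum - sum / 374'
Token 1: '790' -> integer_literal
Token 2: '*' -> operator
Token 3: '542' -> integer_literal
Token 4: '-' -> operator
Token 5: 'sum' -> identifier
Token 6: '-' -> operator
Token 7: 'sum' -> identifier
Token 8: '/' -> operator
Token 9: '374' -> integer_literal
Total tokens: 9

9


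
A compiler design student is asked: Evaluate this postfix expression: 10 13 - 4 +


Processing tokens left to right:
Push 10, Push 13
Pop 10 and 13, compute 10 - 13 = -3, push -3
Push 4
Pop -3 and 4, compute -3 + 4 = 1, push 1
Stack result: 1

1


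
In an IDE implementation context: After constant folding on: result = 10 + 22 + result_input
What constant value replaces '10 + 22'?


Identifying constant sub-expression:
  Original: result = 10 + 22 + result_input
  10 and 22 are both compile-time constants
  Evaluating: 10 + 22 = 32
  After folding: result = 32 + result_input

32


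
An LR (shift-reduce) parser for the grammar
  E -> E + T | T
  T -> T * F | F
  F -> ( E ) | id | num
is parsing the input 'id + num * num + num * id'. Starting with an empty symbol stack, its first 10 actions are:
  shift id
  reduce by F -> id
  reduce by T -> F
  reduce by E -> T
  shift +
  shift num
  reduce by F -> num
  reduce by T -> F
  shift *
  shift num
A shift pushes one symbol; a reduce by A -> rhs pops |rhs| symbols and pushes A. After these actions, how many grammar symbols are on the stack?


Tracking the symbol stack through each action:
  Action 1: shift 'id' : push -> stack = [id] (size 1)
  Action 2: reduce by F -> id : pop 1, push F -> stack = [F] (size 1)
  Action 3: reduce by T -> F : pop 1, push T -> stack = [T] (size 1)
  Action 4: reduce by E -> T : pop 1, push E -> stack = [E] (size 1)
  Action 5: shift '+' : push -> stack = [E, +] (size 2)
  Action 6: shift 'num' : push -> stack = [E, +, num] (size 3)
  Action 7: reduce by F -> num : pop 1, push F -> stack = [E, +, F] (size 3)
  Action 8: reduce by T -> F : pop 1, push T -> stack = [E, +, T] (size 3)
  Action 9: shift '*' : push -> stack = [E, +, T, *] (size 4)
  Action 10: shift 'num' : push -> stack = [E, +, T, *, num] (size 5)
Final stack size: 5

5


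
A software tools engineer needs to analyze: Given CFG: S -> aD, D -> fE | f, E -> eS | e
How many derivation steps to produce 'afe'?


Grammar: S -> aD, D -> fE | f, E -> eS | e
Deriving 'afe':
Step 1: S -> aD => aD
Step 2: D -> fE => afE
Step 3: E -> e => afe
Total derivation steps: 3

3


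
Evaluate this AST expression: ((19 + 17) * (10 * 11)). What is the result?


Expression: ((19 + 17) * (10 * 11))
Evaluating step by step:
  19 + 17 = 36
  10 * 11 = 110
  36 * 110 = 3960
Result: 3960

3960


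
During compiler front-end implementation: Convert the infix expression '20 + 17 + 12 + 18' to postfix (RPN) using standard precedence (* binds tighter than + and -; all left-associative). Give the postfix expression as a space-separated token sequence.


Applying the shunting-yard algorithm:
  Operand 20 -> output
  Push '+' onto operator stack -> op-stack: [+]
  Operand 17 -> output
  See '+' (prec 1); top '+' (prec 1) >= it -> pop '+' to output
  Push '+' onto operator stack -> op-stack: [+]
  Operand 12 -> output
  See '+' (prec 1); top '+' (prec 1) >= it -> pop '+' to output
  Push '+' onto operator stack -> op-stack: [+]
  Operand 18 -> output
  End of input: pop '+' to output
Postfix result: 20 17 + 12 + 18 +

20 17 + 12 + 18 +


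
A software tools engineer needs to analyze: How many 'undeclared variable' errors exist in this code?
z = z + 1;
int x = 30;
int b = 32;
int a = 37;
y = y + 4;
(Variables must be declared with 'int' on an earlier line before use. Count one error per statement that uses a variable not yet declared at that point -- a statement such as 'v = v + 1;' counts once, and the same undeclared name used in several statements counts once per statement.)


Scanning code line by line:
  Line 1: use 'z' -> ERROR (undeclared)
  Line 2: declare 'x' -> declared = ['x']
  Line 3: declare 'b' -> declared = ['b', 'x']
  Line 4: declare 'a' -> declared = ['a', 'b', 'x']
  Line 5: use 'y' -> ERROR (undeclared)
Total undeclared variable errors: 2

2


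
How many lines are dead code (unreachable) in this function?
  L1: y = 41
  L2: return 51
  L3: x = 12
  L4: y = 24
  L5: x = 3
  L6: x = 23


Analyzing control flow:
  L1: reachable (before return)
  L2: reachable (return statement)
  L3: DEAD (after return at L2)
  L4: DEAD (after return at L2)
  L5: DEAD (after return at L2)
  L6: DEAD (after return at L2)
Return at L2, total lines = 6
Dead lines: L3 through L6
Count: 4

4


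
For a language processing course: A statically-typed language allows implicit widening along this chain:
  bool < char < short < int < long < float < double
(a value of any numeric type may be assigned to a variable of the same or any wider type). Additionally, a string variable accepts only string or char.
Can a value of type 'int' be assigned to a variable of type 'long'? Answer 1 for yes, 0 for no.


Target variable type: long
Source value type: int
Numeric ranks: int=3, long=4
Widening allowed iff rank(source) <= rank(target): 3 <= 4? Yes
Result: 1

1


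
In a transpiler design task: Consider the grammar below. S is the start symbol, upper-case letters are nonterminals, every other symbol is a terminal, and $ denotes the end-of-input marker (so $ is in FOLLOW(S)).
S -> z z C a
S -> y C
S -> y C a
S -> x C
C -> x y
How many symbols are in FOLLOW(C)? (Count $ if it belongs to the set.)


S is the start symbol and does not occur in any rule body, so FOLLOW(S) = {$}.
Examining every occurrence of C in a rule body:
  S -> z z C a : C is followed by terminal 'a' -> add 'a'
  S -> y C : C is at the right end -> add FOLLOW(S) = {$}
  S -> y C a : C is followed by terminal 'a' -> add 'a' (already in the set)
  S -> x C : C is at the right end -> add FOLLOW(S) = {$} (already in the set)
  C -> x y : C does not occur in the body -> contributes nothing
FOLLOW(C) = {a, $}
Count: 2

2


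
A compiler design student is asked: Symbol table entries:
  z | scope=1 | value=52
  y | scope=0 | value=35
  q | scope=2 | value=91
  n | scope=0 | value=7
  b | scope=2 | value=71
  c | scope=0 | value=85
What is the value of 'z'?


Searching symbol table for 'z':
  z | scope=1 | value=52 <- MATCH
  y | scope=0 | value=35
  q | scope=2 | value=91
  n | scope=0 | value=7
  b | scope=2 | value=71
  c | scope=0 | value=85
Found 'z' at scope 1 with value 52

52


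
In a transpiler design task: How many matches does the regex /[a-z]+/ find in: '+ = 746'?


Pattern: /[a-z]+/ (identifiers)
Input: '+ = 746'
Scanning for matches:
Total matches: 0

0


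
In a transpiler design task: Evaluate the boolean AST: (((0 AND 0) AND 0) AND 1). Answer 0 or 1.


Step 1: Evaluate inner node
  0 AND 0 = 0
Step 2: Evaluate next node
  0 AND 0 = 0
Step 3: Evaluate root node
  0 AND 1 = 0

0


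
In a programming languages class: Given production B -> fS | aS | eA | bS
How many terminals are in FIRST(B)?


Production: B -> fS | aS | eA | bS
Examining each alternative for leading terminals:
  B -> fS : first terminal = 'f'
  B -> aS : first terminal = 'a'
  B -> eA : first terminal = 'e'
  B -> bS : first terminal = 'b'
FIRST(B) = {a, b, e, f}
Count: 4

4


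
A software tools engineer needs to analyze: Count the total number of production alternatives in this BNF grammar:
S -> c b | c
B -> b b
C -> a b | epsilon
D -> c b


Counting alternatives per rule:
  S: 2 alternative(s)
  B: 1 alternative(s)
  C: 2 alternative(s)
  D: 1 alternative(s)
Sum: 2 + 1 + 2 + 1 = 6

6


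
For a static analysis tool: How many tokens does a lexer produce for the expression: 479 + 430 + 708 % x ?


Scanning '479 + 430 + 708 % x'
Token 1: '479' -> integer_literal
Token 2: '+' -> operator
Token 3: '430' -> integer_literal
Token 4: '+' -> operator
Token 5: '708' -> integer_literal
Token 6: '%' -> operator
Token 7: 'x' -> identifier
Total tokens: 7

7


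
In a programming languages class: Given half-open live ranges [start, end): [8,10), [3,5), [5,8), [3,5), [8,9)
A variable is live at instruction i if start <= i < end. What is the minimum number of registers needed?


Live ranges:
  Var0: [8, 10)
  Var1: [3, 5)
  Var2: [5, 8)
  Var3: [3, 5)
  Var4: [8, 9)
Sweep-line events (position, delta, active):
  pos=3 start -> active=1
  pos=3 start -> active=2
  pos=5 end -> active=1
  pos=5 end -> active=0
  pos=5 start -> active=1
  pos=8 end -> active=0
  pos=8 start -> active=1
  pos=8 start -> active=2
  pos=9 end -> active=1
  pos=10 end -> active=0
Maximum simultaneous active: 2
Minimum registers needed: 2

2


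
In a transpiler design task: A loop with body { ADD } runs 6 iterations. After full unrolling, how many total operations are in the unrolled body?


Loop body operations: ADD (1 op per iteration)
Unrolling 6 iterations:
  Iteration 1: ADD (1 ops)
  Iteration 2: ADD (1 ops)
  Iteration 3: ADD (1 ops)
  Iteration 4: ADD (1 ops)
  Iteration 5: ADD (1 ops)
  Iteration 6: ADD (1 ops)
Total: 6 iterations * 1 ops/iter = 6 operations

6


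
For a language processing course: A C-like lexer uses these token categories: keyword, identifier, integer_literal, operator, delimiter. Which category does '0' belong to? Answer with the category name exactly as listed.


Token: '0'
Checking categories:
  identifier: no
  integer_literal: YES
  operator: no
  keyword: no
  delimiter: no
Category: integer_literal

integer_literal


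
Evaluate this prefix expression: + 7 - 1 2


Parsing prefix expression: + 7 - 1 2
Step 1: Innermost operation '- 1 2'
  1 - 2 = -1
Step 2: Outer operation '+ 7 [-1]'
  7 + -1 = 6

6


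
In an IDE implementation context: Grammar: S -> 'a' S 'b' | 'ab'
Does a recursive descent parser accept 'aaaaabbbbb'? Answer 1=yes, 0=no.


Grammar accepts strings of the form a^n b^n (n >= 1)
Word: 'aaaaabbbbb'
Counting: 5 a's and 5 b's
Check: 5 == 5? Yes
Derivation (S -> aSb applied 4 time(s), then S -> ab): S => aSb => aaSbb => aaaSbbb => aaaaSbbbb => aaaaabbbbb
Accepted

1


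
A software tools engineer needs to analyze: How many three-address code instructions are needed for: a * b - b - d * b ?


Expression: a * b - b - d * b
Generating three-address code (respecting * over +/- precedence):
  Instruction 1: t1 = a * b
  Instruction 2: t2 = d * b
  Instruction 3: t3 = t1 - b
  Instruction 4: t4 = t3 - t2
Total instructions: 4

4


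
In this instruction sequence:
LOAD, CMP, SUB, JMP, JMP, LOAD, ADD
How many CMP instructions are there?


Scanning instruction sequence for CMP:
  Position 1: LOAD
  Position 2: CMP <- MATCH
  Position 3: SUB
  Position 4: JMP
  Position 5: JMP
  Position 6: LOAD
  Position 7: ADD
Matches at positions: [2]
Total CMP count: 1

1


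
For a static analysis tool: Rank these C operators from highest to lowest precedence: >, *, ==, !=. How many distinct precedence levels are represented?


Looking up precedence for each operator:
  > -> precedence 4
  * -> precedence 6
  == -> precedence 3
  != -> precedence 3
Sorted highest to lowest: *, >, ==, !=
Distinct precedence values: [6, 4, 3]
Number of distinct levels: 3

3


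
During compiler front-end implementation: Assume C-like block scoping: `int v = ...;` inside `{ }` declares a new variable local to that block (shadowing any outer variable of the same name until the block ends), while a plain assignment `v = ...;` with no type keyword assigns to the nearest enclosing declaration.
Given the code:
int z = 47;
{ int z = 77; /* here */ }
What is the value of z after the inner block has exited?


Analyzing scoping rules:
Outer scope: declares z = 47
Inner block: 'int z = 77;' declares a NEW z that shadows the outer one
When the block exits the inner z goes out of scope; the outer z was never modified -> 47
Result: 47

47


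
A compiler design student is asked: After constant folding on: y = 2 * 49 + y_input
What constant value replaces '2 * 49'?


Identifying constant sub-expression:
  Original: y = 2 * 49 + y_input
  2 and 49 are both compile-time constants
  Evaluating: 2 * 49 = 98
  After folding: y = 98 + y_input

98


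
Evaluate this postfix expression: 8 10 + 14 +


Processing tokens left to right:
Push 8, Push 10
Pop 8 and 10, compute 8 + 10 = 18, push 18
Push 14
Pop 18 and 14, compute 18 + 14 = 32, push 32
Stack result: 32

32


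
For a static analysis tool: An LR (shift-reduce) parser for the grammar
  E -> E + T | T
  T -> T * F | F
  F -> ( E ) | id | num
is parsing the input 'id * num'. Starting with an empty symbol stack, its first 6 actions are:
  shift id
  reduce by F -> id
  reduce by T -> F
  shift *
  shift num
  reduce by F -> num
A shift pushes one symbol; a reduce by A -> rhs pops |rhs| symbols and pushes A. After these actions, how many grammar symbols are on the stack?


Tracking the symbol stack through each action:
  Action 1: shift 'id' : push -> stack = [id] (size 1)
  Action 2: reduce by F -> id : pop 1, push F -> stack = [F] (size 1)
  Action 3: reduce by T -> F : pop 1, push T -> stack = [T] (size 1)
  Action 4: shift '*' : push -> stack = [T, *] (size 2)
  Action 5: shift 'num' : push -> stack = [T, *, num] (size 3)
  Action 6: reduce by F -> num : pop 1, push F -> stack = [T, *, F] (size 3)
Final stack size: 3

3


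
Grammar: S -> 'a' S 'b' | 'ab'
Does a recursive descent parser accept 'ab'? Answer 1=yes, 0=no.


Grammar accepts strings of the form a^n b^n (n >= 1)
Word: 'ab'
Counting: 1 a's and 1 b's
Check: 1 == 1? Yes
Derivation (S -> aSb applied 0 time(s), then S -> ab): S => ab
Accepted

1


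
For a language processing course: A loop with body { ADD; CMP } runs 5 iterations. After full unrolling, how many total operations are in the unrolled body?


Loop body operations: ADD, CMP (2 ops per iteration)
Unrolling 5 iterations:
  Iteration 1: ADD, CMP (2 ops)
  Iteration 2: ADD, CMP (2 ops)
  Iteration 3: ADD, CMP (2 ops)
  Iteration 4: ADD, CMP (2 ops)
  Iteration 5: ADD, CMP (2 ops)
Total: 5 iterations * 2 ops/iter = 10 operations

10


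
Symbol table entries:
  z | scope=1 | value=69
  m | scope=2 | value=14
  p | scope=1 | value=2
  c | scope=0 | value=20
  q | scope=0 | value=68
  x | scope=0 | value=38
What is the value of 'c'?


Searching symbol table for 'c':
  z | scope=1 | value=69
  m | scope=2 | value=14
  p | scope=1 | value=2
  c | scope=0 | value=20 <- MATCH
  q | scope=0 | value=68
  x | scope=0 | value=38
Found 'c' at scope 0 with value 20

20


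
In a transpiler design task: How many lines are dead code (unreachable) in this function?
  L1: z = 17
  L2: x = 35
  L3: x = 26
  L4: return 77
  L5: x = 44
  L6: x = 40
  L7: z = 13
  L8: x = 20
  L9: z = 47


Analyzing control flow:
  L1: reachable (before return)
  L2: reachable (before return)
  L3: reachable (before return)
  L4: reachable (return statement)
  L5: DEAD (after return at L4)
  L6: DEAD (after return at L4)
  L7: DEAD (after return at L4)
  L8: DEAD (after return at L4)
  L9: DEAD (after return at L4)
Return at L4, total lines = 9
Dead lines: L5 through L9
Count: 5

5


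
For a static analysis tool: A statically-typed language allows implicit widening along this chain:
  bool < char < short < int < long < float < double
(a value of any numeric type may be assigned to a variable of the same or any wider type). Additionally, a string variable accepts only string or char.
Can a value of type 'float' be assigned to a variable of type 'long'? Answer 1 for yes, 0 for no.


Target variable type: long
Source value type: float
Numeric ranks: float=5, long=4
Widening allowed iff rank(source) <= rank(target): 5 <= 4? No
Result: 0

0


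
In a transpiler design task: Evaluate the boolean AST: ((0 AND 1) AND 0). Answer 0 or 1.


Step 1: Evaluate inner node
  0 AND 1 = 0
Step 2: Evaluate root node
  0 AND 0 = 0

0


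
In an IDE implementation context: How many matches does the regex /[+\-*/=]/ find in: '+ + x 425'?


Pattern: /[+\-*/=]/ (operators)
Input: '+ + x 425'
Scanning for matches:
  Match 1: '+'
  Match 2: '+'
Total matches: 2

2


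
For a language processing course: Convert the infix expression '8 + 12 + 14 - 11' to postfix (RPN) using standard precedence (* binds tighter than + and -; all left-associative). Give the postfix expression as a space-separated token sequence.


Applying the shunting-yard algorithm:
  Operand 8 -> output
  Push '+' onto operator stack -> op-stack: [+]
  Operand 12 -> output
  See '+' (prec 1); top '+' (prec 1) >= it -> pop '+' to output
  Push '+' onto operator stack -> op-stack: [+]
  Operand 14 -> output
  See '-' (prec 1); top '+' (prec 1) >= it -> pop '+' to output
  Push '-' onto operator stack -> op-stack: [-]
  Operand 11 -> output
  End of input: pop '-' to output
Postfix result: 8 12 + 14 + 11 -

8 12 + 14 + 11 -


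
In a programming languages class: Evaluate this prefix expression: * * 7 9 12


Parsing prefix expression: * * 7 9 12
Step 1: Innermost operation '* 7 9'
  7 * 9 = 63
Step 2: Outer operation '* [63] 12'
  63 * 12 = 756

756


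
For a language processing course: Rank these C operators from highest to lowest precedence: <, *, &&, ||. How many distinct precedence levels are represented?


Looking up precedence for each operator:
  < -> precedence 4
  * -> precedence 6
  && -> precedence 2
  || -> precedence 1
Sorted highest to lowest: *, <, &&, ||
Distinct precedence values: [6, 4, 2, 1]
Number of distinct levels: 4

4


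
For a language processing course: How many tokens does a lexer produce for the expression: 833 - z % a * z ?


Scanning '833 - z % a * z'
Token 1: '833' -> integer_literal
Token 2: '-' -> operator
Token 3: 'z' -> identifier
Token 4: '%' -> operator
Token 5: 'a' -> identifier
Token 6: '*' -> operator
Token 7: 'z' -> identifier
Total tokens: 7

7


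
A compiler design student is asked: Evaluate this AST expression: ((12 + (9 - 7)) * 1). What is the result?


Expression: ((12 + (9 - 7)) * 1)
Evaluating step by step:
  9 - 7 = 2
  12 + 2 = 14
  14 * 1 = 14
Result: 14

14


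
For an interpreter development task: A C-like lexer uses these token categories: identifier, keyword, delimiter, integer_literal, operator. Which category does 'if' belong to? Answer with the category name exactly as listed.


Token: 'if'
Checking categories:
  identifier: no
  integer_literal: no
  operator: no
  keyword: YES
  delimiter: no
Category: keyword

keyword


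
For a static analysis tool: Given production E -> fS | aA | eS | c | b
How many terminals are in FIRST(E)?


Production: E -> fS | aA | eS | c | b
Examining each alternative for leading terminals:
  E -> fS : first terminal = 'f'
  E -> aA : first terminal = 'a'
  E -> eS : first terminal = 'e'
  E -> c : first terminal = 'c'
  E -> b : first terminal = 'b'
FIRST(E) = {a, b, c, e, f}
Count: 5

5


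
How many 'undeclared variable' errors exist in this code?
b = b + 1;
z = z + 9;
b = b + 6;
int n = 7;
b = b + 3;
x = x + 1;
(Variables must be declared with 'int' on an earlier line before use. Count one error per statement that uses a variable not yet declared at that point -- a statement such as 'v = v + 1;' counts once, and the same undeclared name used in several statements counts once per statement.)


Scanning code line by line:
  Line 1: use 'b' -> ERROR (undeclared)
  Line 2: use 'z' -> ERROR (undeclared)
  Line 3: use 'b' -> ERROR (undeclared)
  Line 4: declare 'n' -> declared = ['n']
  Line 5: use 'b' -> ERROR (undeclared)
  Line 6: use 'x' -> ERROR (undeclared)
Total undeclared variable errors: 5

5
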